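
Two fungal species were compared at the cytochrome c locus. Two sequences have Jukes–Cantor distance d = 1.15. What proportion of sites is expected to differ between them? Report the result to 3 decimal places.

p = (3/4)(1 − e^(−4d/3)) = 0.75 × (1 − e^(-1.533333)) = 0.75 × (1 − 0.215815) = 0.588139.

0.588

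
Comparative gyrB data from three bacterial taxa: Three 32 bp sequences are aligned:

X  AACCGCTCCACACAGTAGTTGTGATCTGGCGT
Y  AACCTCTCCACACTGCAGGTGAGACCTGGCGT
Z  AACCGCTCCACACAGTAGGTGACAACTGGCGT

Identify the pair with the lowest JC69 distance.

X–Y: 6/32 differ, p = 0.188, d = 0.216.
X–Z: 4/32 differ, p = 0.125, d = 0.137.
Y–Z: 5/32 differ, p = 0.156, d = 0.175.
The smallest distance is between X and Z.

X and Z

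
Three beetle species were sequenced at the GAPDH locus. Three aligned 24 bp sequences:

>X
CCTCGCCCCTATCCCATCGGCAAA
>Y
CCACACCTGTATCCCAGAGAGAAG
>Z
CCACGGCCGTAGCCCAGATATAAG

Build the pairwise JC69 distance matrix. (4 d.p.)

X–Y: 9/24 sites differ → p = 0.375, d = −0.75 ln(1 − 0.5) = 0.519860 ≈ 0.5199.
X–Z: 10/24 sites differ → p ≈ 0.416667, d = −0.75 ln(1 − 0.555556) = 0.608198 ≈ 0.6082.
Y–Z: 6/24 sites differ → p = 0.25, d = −0.75 ln(1 − 0.333333) = 0.304098 ≈ 0.3041.

d(X,Y) = 0.5199, d(X,Z) = 0.6082, d(Y,Z) = 0.3041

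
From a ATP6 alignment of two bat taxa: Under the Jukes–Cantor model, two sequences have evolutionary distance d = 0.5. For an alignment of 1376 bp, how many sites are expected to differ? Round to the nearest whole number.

502

Invert JC69: p = (3/4)(1 − e^(−4d/3)) = 0.75 × (1 − e^(-0.666667)) = 0.75 × (1 − 0.513417) = 0.364937.
Expected differing sites = pL ≈ 0.364937 × 1376 = 502.153312 ≈ 502.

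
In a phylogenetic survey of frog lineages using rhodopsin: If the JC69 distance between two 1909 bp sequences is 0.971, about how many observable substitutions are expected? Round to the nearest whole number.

1039

Invert JC69: p = (3/4)(1 − e^(−4d/3)) = 0.75 × (1 − e^(-1.294667)) = 0.75 × (1 − 0.273989) = 0.544508.
Expected differing sites = pL ≈ 0.544508 × 1909 = 1039.465772 ≈ 1039.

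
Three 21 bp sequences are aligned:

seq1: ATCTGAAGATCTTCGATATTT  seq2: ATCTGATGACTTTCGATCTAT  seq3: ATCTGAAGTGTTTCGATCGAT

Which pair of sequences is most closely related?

seq1–seq2: 5/21 differ, p = 0.238, d = 0.286.
seq1–seq3: 6/21 differ, p = 0.286, d = 0.360.
seq2–seq3: 4/21 differ, p = 0.190, d = 0.220.
The smallest distance is between seq2 and seq3.

seq2 and seq3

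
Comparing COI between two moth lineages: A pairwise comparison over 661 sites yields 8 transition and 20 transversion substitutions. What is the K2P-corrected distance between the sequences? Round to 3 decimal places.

0.044

P = 8/661 ≈ 0.012103 and Q = 20/661 ≈ 0.030257.
Under the Kimura two-parameter model, d = −½ ln(1 − 2P − Q) − ¼ ln(1 − 2Q).
1 − 2P − Q = 0.945537, giving −½ ln(0.945537) = 0.028001.
1 − 2Q = 0.939486, giving −¼ ln(0.939486) = 0.015606.
d = 0.028001 + 0.015606 = 0.043607.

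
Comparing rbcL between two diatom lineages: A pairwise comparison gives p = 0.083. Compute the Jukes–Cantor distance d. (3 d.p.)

d = −(3/4) ln(1 − 4p/3) = −0.75 ln(1 − 0.110667) = −0.75 ln(0.889333)
  = −0.75 × (-0.117284) = 0.087963 substitutions/site.

0.088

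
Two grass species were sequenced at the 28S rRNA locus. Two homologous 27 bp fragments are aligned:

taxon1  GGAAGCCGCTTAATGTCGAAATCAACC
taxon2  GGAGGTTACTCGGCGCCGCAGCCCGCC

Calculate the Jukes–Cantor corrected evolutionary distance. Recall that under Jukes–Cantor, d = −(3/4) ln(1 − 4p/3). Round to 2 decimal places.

0.88

The sequences differ at 14 of 27 sites, so p = 14/27 ≈ 0.518519.
d = −(3/4) ln(1 − 4p/3) = −0.75 ln(1 − 0.691359) = −0.75 ln(0.308641)
  = −0.75 × (-1.175576) = 0.881682 substitutions/site.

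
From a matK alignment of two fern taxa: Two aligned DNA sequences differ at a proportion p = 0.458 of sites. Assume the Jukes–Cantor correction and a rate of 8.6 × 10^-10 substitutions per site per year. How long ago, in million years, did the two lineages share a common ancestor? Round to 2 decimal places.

d = −(3/4) ln(1 − 4p/3) = −0.75 ln(1 − 0.610667) = −0.75 ln(0.389333)
  = −0.75 × (-0.943320) = 0.707490 substitutions/site.
Under a molecular clock d = 2μt, so t = d/(2μ) = 0.707490 / (2 × 8.6 × 10^-10) = 411.33 million years.

411.33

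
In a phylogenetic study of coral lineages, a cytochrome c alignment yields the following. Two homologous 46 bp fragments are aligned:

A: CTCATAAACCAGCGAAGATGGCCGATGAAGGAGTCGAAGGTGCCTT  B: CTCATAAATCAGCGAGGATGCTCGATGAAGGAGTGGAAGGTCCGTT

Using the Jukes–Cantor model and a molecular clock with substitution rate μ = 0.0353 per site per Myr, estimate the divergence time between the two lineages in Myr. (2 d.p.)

2.41

The sequences differ at 7 of 46 sites (9, 16, 21, 22, 35, 42, 44), so p = 7/46 ≈ 0.152174.
d = −(3/4) ln(1 − 4p/3) = −0.75 ln(1 − 0.202899) = −0.75 ln(0.797101)
  = −0.75 × (-0.226774) = 0.170081 substitutions/site.
Under a molecular clock d = 2μt, so t = d/(2μ) = 0.170081 / (2 × 0.0353) = 2.41 Myr.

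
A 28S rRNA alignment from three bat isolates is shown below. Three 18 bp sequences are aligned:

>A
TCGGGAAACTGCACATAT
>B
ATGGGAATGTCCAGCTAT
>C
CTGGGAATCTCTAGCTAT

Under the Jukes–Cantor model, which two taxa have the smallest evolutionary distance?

A–B: 7/18 differ, p = 0.389, d = 0.548.
A–C: 7/18 differ, p = 0.389, d = 0.548.
B–C: 3/18 differ, p = 0.167, d = 0.188.
The smallest distance is between B and C.

B and C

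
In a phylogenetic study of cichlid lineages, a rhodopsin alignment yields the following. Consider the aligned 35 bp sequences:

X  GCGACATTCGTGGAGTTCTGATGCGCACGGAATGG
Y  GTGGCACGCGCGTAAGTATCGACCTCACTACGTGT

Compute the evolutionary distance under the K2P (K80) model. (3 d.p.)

Of 35 sites, 8 differences are transitions and 11 are transversions, so P = 8/35 ≈ 0.228571 and Q = 11/35 ≈ 0.314286.
Under the Kimura two-parameter model, d = −½ ln(1 − 2P − Q) − ¼ ln(1 − 2Q).
1 − 2P − Q = 0.228572, giving −½ ln(0.228572) = 0.737952.
1 − 2Q = 0.371428, giving −¼ ln(0.371428) = 0.247600.
d = 0.737952 + 0.247600 = 0.985552.

0.986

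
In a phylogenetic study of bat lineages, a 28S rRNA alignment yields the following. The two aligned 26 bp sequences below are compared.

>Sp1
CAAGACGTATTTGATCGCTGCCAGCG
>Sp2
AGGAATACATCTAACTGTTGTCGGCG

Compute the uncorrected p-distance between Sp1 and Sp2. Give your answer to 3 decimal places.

The sequences differ at 14 of 26 positions.
p = 14/26 = 0.538461… ≈ 0.538 (to 3 d.p.).

0.538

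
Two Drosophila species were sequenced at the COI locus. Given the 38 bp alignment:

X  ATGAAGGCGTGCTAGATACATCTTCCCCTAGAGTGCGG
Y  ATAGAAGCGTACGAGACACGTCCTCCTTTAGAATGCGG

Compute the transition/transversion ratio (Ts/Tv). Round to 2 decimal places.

10.00

Transitions are A↔G and C↔T; transversions are all other mismatches.
Transitions: 10. Transversions: 1.
R = 10/1 = 10.00.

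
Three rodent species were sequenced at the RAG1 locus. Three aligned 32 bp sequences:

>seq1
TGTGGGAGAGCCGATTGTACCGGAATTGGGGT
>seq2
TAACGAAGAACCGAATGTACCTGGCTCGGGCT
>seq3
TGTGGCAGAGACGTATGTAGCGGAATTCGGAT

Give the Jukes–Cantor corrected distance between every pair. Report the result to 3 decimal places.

d(seq1,seq2) = 0.460, d(seq1,seq3) = 0.259, d(seq2,seq3) = 0.657

seq1–seq2: 11/32 sites differ → p = 0.34375, d = −0.75 ln(1 − 0.458333) = 0.459828 ≈ 0.460.
seq1–seq3: 7/32 sites differ → p = 0.21875, d = −0.75 ln(1 − 0.291667) = 0.258631 ≈ 0.259.
seq2–seq3: 14/32 sites differ → p = 0.4375, d = −0.75 ln(1 − 0.583333) = 0.656601 ≈ 0.657.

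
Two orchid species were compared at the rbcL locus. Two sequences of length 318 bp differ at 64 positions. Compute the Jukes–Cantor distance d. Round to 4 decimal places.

p = 64/318 ≈ 0.201258.
d = −(3/4) ln(1 − 4p/3) = −0.75 ln(1 − 0.268344) = −0.75 ln(0.731656)
  = −0.75 × (-0.312445) = 0.234334 substitutions/site.

0.2343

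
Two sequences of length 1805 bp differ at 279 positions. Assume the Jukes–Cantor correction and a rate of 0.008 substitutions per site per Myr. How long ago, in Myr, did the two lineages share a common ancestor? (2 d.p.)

p = 279/1805 ≈ 0.154571.
d = −(3/4) ln(1 − 4p/3) = −0.75 ln(1 − 0.206095) = −0.75 ln(0.793905)
  = −0.75 × (-0.230791) = 0.173093 substitutions/site.
Under a molecular clock d = 2μt, so t = d/(2μ) = 0.173093 / (2 × 0.008) = 10.82 Myr.

10.82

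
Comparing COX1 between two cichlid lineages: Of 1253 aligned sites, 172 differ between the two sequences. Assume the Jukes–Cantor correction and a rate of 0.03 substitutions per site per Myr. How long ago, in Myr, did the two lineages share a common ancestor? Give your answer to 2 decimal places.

p = 172/1253 ≈ 0.137271.
d = −(3/4) ln(1 − 4p/3) = −0.75 ln(1 − 0.183028) = −0.75 ln(0.816972)
  = −0.75 × (-0.202150) = 0.151613 substitutions/site.
Under a molecular clock d = 2μt, so t = d/(2μ) = 0.151613 / (2 × 0.03) = 2.53 Myr.

2.53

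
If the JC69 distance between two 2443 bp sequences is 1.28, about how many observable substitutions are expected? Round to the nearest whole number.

Invert JC69: p = (3/4)(1 − e^(−4d/3)) = 0.75 × (1 − e^(-1.706667)) = 0.75 × (1 − 0.181470) = 0.613898.
Expected differing sites = pL ≈ 0.613898 × 2443 = 1499.752814 ≈ 1500.

1500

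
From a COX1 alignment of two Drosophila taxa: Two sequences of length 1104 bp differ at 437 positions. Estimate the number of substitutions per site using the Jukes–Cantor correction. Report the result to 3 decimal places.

0.563

p = 437/1104 ≈ 0.395833.
d = −(3/4) ln(1 − 4p/3) = −0.75 ln(1 − 0.527777) = −0.75 ln(0.472223)
  = −0.75 × (-0.750304) = 0.562728 substitutions/site.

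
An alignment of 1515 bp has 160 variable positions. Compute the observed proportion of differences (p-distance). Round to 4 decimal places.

0.1056

p = 160/1515 = 0.105610… ≈ 0.1056 (to 4 d.p.).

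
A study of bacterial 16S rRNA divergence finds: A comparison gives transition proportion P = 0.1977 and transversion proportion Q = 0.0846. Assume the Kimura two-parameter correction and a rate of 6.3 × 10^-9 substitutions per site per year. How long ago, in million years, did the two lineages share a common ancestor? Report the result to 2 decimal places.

Under the Kimura two-parameter model, d = −½ ln(1 − 2P − Q) − ¼ ln(1 − 2Q).
1 − 2P − Q = 0.52, giving −½ ln(0.52) = 0.326963.
1 − 2Q = 0.8308, giving −¼ ln(0.8308) = 0.046342.
d = 0.326963 + 0.046342 = 0.373305.
Under a molecular clock d = 2μt, so t = d/(2μ) = 0.373305 / (2 × 6.3 × 10^-9) = 29.63 million years.

29.63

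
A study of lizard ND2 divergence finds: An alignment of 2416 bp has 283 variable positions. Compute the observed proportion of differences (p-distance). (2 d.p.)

0.12

p = 283/2416 = 0.117135… ≈ 0.12 (to 2 d.p.).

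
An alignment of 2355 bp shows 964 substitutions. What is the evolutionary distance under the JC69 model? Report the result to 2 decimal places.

p = 964/2355 ≈ 0.409342.
d = −(3/4) ln(1 − 4p/3) = −0.75 ln(1 − 0.545789) = −0.75 ln(0.454211)
  = −0.75 × (-0.789193) = 0.591895 substitutions/site.

0.59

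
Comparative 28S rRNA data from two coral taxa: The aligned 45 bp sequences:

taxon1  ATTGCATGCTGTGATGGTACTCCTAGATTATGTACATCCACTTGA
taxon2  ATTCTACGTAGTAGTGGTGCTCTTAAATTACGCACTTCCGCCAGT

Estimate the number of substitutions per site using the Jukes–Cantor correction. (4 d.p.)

0.5254

The sequences differ at 17 of 45 sites, so p = 17/45 ≈ 0.377778.
d = −(3/4) ln(1 − 4p/3) = −0.75 ln(1 − 0.503704) = −0.75 ln(0.496296)
  = −0.75 × (-0.700583) = 0.525437 substitutions/site.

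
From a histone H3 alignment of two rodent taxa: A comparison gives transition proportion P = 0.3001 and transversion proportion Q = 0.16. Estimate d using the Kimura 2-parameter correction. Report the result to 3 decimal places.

Under the Kimura two-parameter model, d = −½ ln(1 − 2P − Q) − ¼ ln(1 − 2Q).
1 − 2P − Q = 0.2398, giving −½ ln(0.2398) = 0.713975.
1 − 2Q = 0.68, giving −¼ ln(0.68) = 0.096416.
d = 0.713975 + 0.096416 = 0.810391.

0.810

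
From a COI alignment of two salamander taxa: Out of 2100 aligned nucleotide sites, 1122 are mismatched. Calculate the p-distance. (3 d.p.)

p = 1122/2100 = 0.534285… ≈ 0.534 (to 3 d.p.).

0.534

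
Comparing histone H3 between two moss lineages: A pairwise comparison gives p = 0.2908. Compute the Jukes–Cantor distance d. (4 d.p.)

d = −(3/4) ln(1 − 4p/3) = −0.75 ln(1 − 0.387733) = −0.75 ln(0.612267)
  = −0.75 × (-0.490587) = 0.367940 substitutions/site.

0.3679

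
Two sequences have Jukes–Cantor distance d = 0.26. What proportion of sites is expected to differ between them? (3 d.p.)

0.220

p = (3/4)(1 − e^(−4d/3)) = 0.75 × (1 − e^(-0.346667)) = 0.75 × (1 − 0.707041) = 0.219719.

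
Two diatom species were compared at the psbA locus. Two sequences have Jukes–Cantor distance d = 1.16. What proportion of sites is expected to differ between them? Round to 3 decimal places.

0.590

p = (3/4)(1 − e^(−4d/3)) = 0.75 × (1 − e^(-1.546667)) = 0.75 × (1 − 0.212957) = 0.590282.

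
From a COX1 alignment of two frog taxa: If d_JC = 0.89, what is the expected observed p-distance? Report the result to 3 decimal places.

p = (3/4)(1 − e^(−4d/3)) = 0.75 × (1 − e^(-1.186667)) = 0.75 × (1 − 0.305237) = 0.521072.

0.521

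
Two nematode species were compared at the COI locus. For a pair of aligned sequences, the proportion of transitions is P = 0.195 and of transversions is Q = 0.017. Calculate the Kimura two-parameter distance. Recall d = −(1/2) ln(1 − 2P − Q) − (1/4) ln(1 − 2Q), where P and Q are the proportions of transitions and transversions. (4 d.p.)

Under the Kimura two-parameter model, d = −½ ln(1 − 2P − Q) − ¼ ln(1 − 2Q).
1 − 2P − Q = 0.593, giving −½ ln(0.593) = 0.261280.
1 − 2Q = 0.966, giving −¼ ln(0.966) = 0.008648.
d = 0.261280 + 0.008648 = 0.269928.

0.2699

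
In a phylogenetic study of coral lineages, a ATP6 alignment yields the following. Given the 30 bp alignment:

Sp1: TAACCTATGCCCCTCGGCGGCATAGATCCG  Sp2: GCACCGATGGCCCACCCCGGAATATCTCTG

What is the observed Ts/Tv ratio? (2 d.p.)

0.10

Transitions are A↔G and C↔T; transversions are all other mismatches.
Transitions: 1. Transversions: 10.
R = 1/10 = 0.10.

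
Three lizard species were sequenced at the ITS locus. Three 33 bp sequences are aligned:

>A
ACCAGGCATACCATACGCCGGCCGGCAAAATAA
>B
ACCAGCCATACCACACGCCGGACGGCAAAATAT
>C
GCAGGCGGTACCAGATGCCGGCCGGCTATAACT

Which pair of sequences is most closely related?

A and B

A–B: 4/33 differ, p = 0.121, d = 0.132.
A–C: 13/33 differ, p = 0.394, d = 0.559.
B–C: 12/33 differ, p = 0.364, d = 0.497.
The smallest distance is between A and B.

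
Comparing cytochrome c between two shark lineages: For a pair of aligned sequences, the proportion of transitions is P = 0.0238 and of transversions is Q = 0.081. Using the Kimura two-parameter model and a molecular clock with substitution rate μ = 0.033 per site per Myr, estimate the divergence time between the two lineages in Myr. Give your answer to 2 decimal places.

Under the Kimura two-parameter model, d = −½ ln(1 − 2P − Q) − ¼ ln(1 − 2Q).
1 − 2P − Q = 0.8714, giving −½ ln(0.8714) = 0.068827.
1 − 2Q = 0.838, giving −¼ ln(0.838) = 0.044184.
d = 0.068827 + 0.044184 = 0.113011.
Under a molecular clock d = 2μt, so t = d/(2μ) = 0.113011 / (2 × 0.033) = 1.71 Myr.

1.71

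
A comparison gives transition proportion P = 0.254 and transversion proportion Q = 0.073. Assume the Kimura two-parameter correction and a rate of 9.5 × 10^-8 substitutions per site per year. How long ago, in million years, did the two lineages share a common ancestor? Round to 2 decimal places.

Under the Kimura two-parameter model, d = −½ ln(1 − 2P − Q) − ¼ ln(1 − 2Q).
1 − 2P − Q = 0.419, giving −½ ln(0.419) = 0.434942.
1 − 2Q = 0.854, giving −¼ ln(0.854) = 0.039456.
d = 0.434942 + 0.039456 = 0.474398.
Under a molecular clock d = 2μt, so t = d/(2μ) = 0.474398 / (2 × 9.5 × 10^-8) = 2.50 million years.

2.50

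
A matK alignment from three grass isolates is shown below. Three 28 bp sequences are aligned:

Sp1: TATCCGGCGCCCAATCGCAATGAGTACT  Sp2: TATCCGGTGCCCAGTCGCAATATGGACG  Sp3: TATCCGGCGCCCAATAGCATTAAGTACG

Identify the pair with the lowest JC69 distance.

Sp1–Sp2: 6/28 differ, p = 0.214, d = 0.252.
Sp1–Sp3: 4/28 differ, p = 0.143, d = 0.158.
Sp2–Sp3: 6/28 differ, p = 0.214, d = 0.252.
The smallest distance is between Sp1 and Sp3.

Sp1 and Sp3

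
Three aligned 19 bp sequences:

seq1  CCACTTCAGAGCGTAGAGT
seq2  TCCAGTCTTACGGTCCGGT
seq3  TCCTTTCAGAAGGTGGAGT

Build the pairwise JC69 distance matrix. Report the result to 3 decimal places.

seq1–seq2: 11/19 sites differ → p ≈ 0.578947, d = −0.75 ln(1 − 0.771929) = 1.108574 ≈ 1.109.
seq1–seq3: 6/19 sites differ → p ≈ 0.315789, d = −0.75 ln(1 − 0.421052) = 0.409907 ≈ 0.410.
seq2–seq3: 8/19 sites differ → p ≈ 0.421053, d = −0.75 ln(1 − 0.561404) = 0.618132 ≈ 0.618.

d(seq1,seq2) = 1.109, d(seq1,seq3) = 0.410, d(seq2,seq3) = 0.618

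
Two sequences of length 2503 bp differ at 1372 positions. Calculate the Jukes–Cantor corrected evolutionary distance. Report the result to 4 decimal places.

p = 1372/2503 ≈ 0.548142.
d = −(3/4) ln(1 − 4p/3) = −0.75 ln(1 − 0.730856) = −0.75 ln(0.269144)
  = −0.75 × (-1.312509) = 0.984382 substitutions/site.

0.9844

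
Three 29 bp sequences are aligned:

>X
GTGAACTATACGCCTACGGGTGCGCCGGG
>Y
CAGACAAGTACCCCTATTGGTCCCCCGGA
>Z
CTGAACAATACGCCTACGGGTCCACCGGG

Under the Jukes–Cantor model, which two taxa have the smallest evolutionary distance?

X–Y: 12/29 differ, p = 0.414, d = 0.602.
X–Z: 4/29 differ, p = 0.138, d = 0.152.
Y–Z: 9/29 differ, p = 0.310, d = 0.401.
The smallest distance is between X and Z.

X and Z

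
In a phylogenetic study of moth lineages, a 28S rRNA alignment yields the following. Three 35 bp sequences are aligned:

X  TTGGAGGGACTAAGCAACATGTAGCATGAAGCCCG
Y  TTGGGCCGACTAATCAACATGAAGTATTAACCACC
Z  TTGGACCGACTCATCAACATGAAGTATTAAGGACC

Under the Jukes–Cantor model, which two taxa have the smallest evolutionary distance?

Y and Z

X–Y: 10/35 differ, p = 0.286, d = 0.360.
X–Z: 10/35 differ, p = 0.286, d = 0.360.
Y–Z: 4/35 differ, p = 0.114, d = 0.124.
The smallest distance is between Y and Z.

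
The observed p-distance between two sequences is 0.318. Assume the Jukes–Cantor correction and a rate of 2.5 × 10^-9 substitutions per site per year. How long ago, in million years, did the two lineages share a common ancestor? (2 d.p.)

82.75

d = −(3/4) ln(1 − 4p/3) = −0.75 ln(1 − 0.424) = −0.75 ln(0.576)
  = −0.75 × (-0.551648) = 0.413736 substitutions/site.
Under a molecular clock d = 2μt, so t = d/(2μ) = 0.413736 / (2 × 2.5 × 10^-9) = 82.75 million years.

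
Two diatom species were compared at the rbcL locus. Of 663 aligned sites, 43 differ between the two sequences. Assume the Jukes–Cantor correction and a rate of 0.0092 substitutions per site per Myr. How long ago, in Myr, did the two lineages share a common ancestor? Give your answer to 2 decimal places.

3.69

p = 43/663 ≈ 0.064857.
d = −(3/4) ln(1 − 4p/3) = −0.75 ln(1 − 0.086476) = −0.75 ln(0.913524)
  = −0.75 × (-0.090446) = 0.067835 substitutions/site.
Under a molecular clock d = 2μt, so t = d/(2μ) = 0.067835 / (2 × 0.0092) = 3.69 Myr.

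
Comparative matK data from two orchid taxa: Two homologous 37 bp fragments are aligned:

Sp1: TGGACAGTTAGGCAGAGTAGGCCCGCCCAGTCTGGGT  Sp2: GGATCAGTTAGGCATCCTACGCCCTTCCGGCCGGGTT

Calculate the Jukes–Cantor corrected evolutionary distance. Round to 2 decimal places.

0.47

The sequences differ at 13 of 37 sites, so p = 13/37 ≈ 0.351351.
d = −(3/4) ln(1 − 4p/3) = −0.75 ln(1 − 0.468468) = −0.75 ln(0.531532)
  = −0.75 × (-0.631992) = 0.473994 substitutions/site.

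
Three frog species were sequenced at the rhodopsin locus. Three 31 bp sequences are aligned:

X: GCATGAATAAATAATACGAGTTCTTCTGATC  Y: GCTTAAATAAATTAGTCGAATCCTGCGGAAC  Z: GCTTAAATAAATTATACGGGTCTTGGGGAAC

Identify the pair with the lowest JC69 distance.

Y and Z

X–Y: 10/31 differ, p = 0.323, d = 0.422.
X–Z: 10/31 differ, p = 0.323, d = 0.422.
Y–Z: 6/31 differ, p = 0.194, d = 0.224.
The smallest distance is between Y and Z.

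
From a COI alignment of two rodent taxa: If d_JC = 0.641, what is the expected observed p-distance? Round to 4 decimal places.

0.4309

p = (3/4)(1 − e^(−4d/3)) = 0.75 × (1 − e^(-0.854667)) = 0.75 × (1 − 0.425425) = 0.430931.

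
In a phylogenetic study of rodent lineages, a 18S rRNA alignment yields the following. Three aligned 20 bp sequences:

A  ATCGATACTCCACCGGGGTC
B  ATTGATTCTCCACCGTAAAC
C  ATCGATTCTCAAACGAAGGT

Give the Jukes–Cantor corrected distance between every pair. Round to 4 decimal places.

A–B: 6/20 sites differ → p = 0.3, d = −0.75 ln(1 − 0.4) = 0.383119 ≈ 0.3831.
A–C: 7/20 sites differ → p = 0.35, d = −0.75 ln(1 − 0.466667) = 0.471457 ≈ 0.4715.
B–C: 7/20 sites differ → p = 0.35, d = −0.75 ln(1 − 0.466667) = 0.471457 ≈ 0.4715.

d(A,B) = 0.3831, d(A,C) = 0.4715, d(B,C) = 0.4715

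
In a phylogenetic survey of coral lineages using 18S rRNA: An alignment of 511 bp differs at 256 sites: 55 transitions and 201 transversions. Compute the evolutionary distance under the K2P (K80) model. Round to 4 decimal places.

0.8553

P = 55/511 ≈ 0.107632 and Q = 201/511 ≈ 0.393346.
Under the Kimura two-parameter model, d = −½ ln(1 − 2P − Q) − ¼ ln(1 − 2Q).
1 − 2P − Q = 0.39139, giving −½ ln(0.39139) = 0.469025.
1 − 2Q = 0.213308, giving −¼ ln(0.213308) = 0.386255.
d = 0.469025 + 0.386255 = 0.855280.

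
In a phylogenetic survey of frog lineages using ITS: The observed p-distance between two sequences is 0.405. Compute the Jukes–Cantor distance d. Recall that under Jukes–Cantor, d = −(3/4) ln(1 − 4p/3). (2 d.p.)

d = −(3/4) ln(1 − 4p/3) = −0.75 ln(1 − 0.54) = −0.75 ln(0.46)
  = −0.75 × (-0.776529) = 0.582397 substitutions/site.

0.58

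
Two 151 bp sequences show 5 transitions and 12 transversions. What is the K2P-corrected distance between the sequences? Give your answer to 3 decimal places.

0.122

P = 5/151 ≈ 0.033113 and Q = 12/151 ≈ 0.07947.
Under the Kimura two-parameter model, d = −½ ln(1 − 2P − Q) − ¼ ln(1 − 2Q).
1 − 2P − Q = 0.854304, giving −½ ln(0.854304) = 0.078734.
1 − 2Q = 0.84106, giving −¼ ln(0.84106) = 0.043273.
d = 0.078734 + 0.043273 = 0.122007.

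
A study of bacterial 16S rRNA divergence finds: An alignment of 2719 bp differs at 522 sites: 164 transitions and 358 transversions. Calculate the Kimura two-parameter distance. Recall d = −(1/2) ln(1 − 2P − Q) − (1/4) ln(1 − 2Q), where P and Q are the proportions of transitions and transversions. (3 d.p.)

0.222

P = 164/2719 ≈ 0.060316 and Q = 358/2719 ≈ 0.131666.
Under the Kimura two-parameter model, d = −½ ln(1 − 2P − Q) − ¼ ln(1 − 2Q).
1 − 2P − Q = 0.747702, giving −½ ln(0.747702) = 0.145375.
1 − 2Q = 0.736668, giving −¼ ln(0.736668) = 0.076404.
d = 0.145375 + 0.076404 = 0.221779.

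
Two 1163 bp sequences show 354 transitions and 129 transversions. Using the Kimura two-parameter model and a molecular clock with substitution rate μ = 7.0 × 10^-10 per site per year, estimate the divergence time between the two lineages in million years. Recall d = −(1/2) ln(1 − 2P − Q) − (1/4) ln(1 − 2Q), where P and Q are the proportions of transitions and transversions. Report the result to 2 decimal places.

499.03

P = 354/1163 ≈ 0.304385 and Q = 129/1163 ≈ 0.11092.
Under the Kimura two-parameter model, d = −½ ln(1 − 2P − Q) − ¼ ln(1 − 2Q).
1 − 2P − Q = 0.28031, giving −½ ln(0.28031) = 0.635930.
1 − 2Q = 0.77816, giving −¼ ln(0.77816) = 0.062706.
d = 0.635930 + 0.062706 = 0.698636.
Under a molecular clock d = 2μt, so t = d/(2μ) = 0.698636 / (2 × 7.0 × 10^-10) = 499.03 million years.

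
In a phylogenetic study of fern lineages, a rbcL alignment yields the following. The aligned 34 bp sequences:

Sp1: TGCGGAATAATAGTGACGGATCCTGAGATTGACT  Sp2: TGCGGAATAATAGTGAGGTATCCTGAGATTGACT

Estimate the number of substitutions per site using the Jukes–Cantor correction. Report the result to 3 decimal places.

0.061

The sequences differ at 2 of 34 sites (17, 19), so p = 2/34 ≈ 0.058824.
d = −(3/4) ln(1 − 4p/3) = −0.75 ln(1 − 0.078432) = −0.75 ln(0.921568)
  = −0.75 × (-0.081679) = 0.061259 substitutions/site.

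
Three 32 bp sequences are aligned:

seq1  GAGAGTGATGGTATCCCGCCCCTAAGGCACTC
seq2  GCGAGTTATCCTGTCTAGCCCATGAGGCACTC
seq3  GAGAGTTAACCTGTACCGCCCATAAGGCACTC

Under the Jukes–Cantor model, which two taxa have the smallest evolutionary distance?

seq1–seq2: 9/32 differ, p = 0.281, d = 0.353.
seq1–seq3: 7/32 differ, p = 0.219, d = 0.259.
seq2–seq3: 6/32 differ, p = 0.188, d = 0.216.
The smallest distance is between seq2 and seq3.

seq2 and seq3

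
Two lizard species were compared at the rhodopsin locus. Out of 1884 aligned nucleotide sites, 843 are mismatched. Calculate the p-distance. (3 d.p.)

0.447

p = 843/1884 = 0.447452… ≈ 0.447 (to 3 d.p.).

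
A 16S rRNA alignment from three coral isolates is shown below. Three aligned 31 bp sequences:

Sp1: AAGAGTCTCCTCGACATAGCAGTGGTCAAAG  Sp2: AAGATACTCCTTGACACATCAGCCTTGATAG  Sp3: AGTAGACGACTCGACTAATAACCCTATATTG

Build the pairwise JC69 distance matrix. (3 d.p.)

d(Sp1,Sp2) = 0.422, d(Sp1,Sp3) = 0.985, d(Sp2,Sp3) = 0.614

Sp1–Sp2: 10/31 sites differ → p ≈ 0.322581, d = −0.75 ln(1 − 0.430108) = 0.421731 ≈ 0.422.
Sp1–Sp3: 17/31 sites differ → p ≈ 0.548387, d = −0.75 ln(1 − 0.731183) = 0.985293 ≈ 0.985.
Sp2–Sp3: 13/31 sites differ → p ≈ 0.419355, d = −0.75 ln(1 − 0.55914) = 0.614271 ≈ 0.614.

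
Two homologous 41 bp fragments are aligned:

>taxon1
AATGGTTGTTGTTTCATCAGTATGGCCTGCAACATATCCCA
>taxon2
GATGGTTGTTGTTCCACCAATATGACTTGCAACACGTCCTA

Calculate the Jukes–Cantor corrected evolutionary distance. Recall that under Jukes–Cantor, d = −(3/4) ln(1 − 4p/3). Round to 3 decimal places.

The sequences differ at 9 of 41 sites (1, 14, 17, 20, 25, 27, 35, 36, 40), so p = 9/41 ≈ 0.219512.
d = −(3/4) ln(1 − 4p/3) = −0.75 ln(1 − 0.292683) = −0.75 ln(0.707317)
  = −0.75 × (-0.346276) = 0.259707 substitutions/site.

0.260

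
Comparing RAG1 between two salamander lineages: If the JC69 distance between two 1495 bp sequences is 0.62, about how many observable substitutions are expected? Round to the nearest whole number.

631

Invert JC69: p = (3/4)(1 − e^(−4d/3)) = 0.75 × (1 − e^(-0.826667)) = 0.75 × (1 − 0.437505) = 0.421871.
Expected differing sites = pL ≈ 0.421871 × 1495 = 630.697145 ≈ 631.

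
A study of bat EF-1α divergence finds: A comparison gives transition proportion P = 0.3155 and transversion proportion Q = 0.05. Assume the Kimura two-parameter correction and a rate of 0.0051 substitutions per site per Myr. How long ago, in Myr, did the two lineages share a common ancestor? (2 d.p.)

58.59

Under the Kimura two-parameter model, d = −½ ln(1 − 2P − Q) − ¼ ln(1 − 2Q).
1 − 2P − Q = 0.319, giving −½ ln(0.319) = 0.571282.
1 − 2Q = 0.9, giving −¼ ln(0.9) = 0.026340.
d = 0.571282 + 0.026340 = 0.597622.
Under a molecular clock d = 2μt, so t = d/(2μ) = 0.597622 / (2 × 0.0051) = 58.59 Myr.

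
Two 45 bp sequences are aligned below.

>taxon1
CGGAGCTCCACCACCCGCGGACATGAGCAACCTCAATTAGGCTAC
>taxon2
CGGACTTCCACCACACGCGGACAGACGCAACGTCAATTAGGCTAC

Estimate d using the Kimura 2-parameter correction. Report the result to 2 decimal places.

Of 45 sites, 2 differences are transitions and 5 are transversions, so P = 2/45 ≈ 0.044444 and Q = 5/45 ≈ 0.111111.
Under the Kimura two-parameter model, d = −½ ln(1 − 2P − Q) − ¼ ln(1 − 2Q).
1 − 2P − Q = 0.800001, giving −½ ln(0.800001) = 0.111571.
1 − 2Q = 0.777778, giving −¼ ln(0.777778) = 0.062829.
d = 0.111571 + 0.062829 = 0.174400.

0.17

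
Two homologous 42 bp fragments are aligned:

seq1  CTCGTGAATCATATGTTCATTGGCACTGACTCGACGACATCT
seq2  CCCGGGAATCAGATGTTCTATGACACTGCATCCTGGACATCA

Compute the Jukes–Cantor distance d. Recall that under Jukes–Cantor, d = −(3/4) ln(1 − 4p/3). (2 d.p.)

0.36

The sequences differ at 12 of 42 sites, so p = 12/42 ≈ 0.285714.
d = −(3/4) ln(1 − 4p/3) = −0.75 ln(1 − 0.380952) = −0.75 ln(0.619048)
  = −0.75 × (-0.479572) = 0.359679 substitutions/site.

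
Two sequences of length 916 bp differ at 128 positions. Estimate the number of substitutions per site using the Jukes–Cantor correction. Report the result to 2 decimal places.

0.15

p = 128/916 ≈ 0.139738.
d = −(3/4) ln(1 − 4p/3) = −0.75 ln(1 − 0.186317) = −0.75 ln(0.813683)
  = −0.75 × (-0.206184) = 0.154638 substitutions/site.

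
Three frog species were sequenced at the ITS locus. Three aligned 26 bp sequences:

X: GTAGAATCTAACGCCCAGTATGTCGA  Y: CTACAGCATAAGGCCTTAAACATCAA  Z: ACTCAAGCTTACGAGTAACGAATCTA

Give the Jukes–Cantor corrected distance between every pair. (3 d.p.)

d(X,Y) = 0.824, d(X,Z) = 1.100, d(Y,Z) = 1.100

X–Y: 13/26 sites differ → p = 0.5, d = −0.75 ln(1 − 0.666667) = 0.823960 ≈ 0.824.
X–Z: 15/26 sites differ → p ≈ 0.576923, d = −0.75 ln(1 − 0.769231) = 1.099754 ≈ 1.100.
Y–Z: 15/26 sites differ → p ≈ 0.576923, d = −0.75 ln(1 − 0.769231) = 1.099754 ≈ 1.100.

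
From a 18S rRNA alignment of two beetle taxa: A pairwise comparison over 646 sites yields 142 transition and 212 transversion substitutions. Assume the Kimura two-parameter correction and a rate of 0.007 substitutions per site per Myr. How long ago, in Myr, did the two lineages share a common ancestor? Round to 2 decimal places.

71.22

P = 142/646 ≈ 0.219814 and Q = 212/646 ≈ 0.328173.
Under the Kimura two-parameter model, d = −½ ln(1 − 2P − Q) − ¼ ln(1 − 2Q).
1 − 2P − Q = 0.232199, giving −½ ln(0.232199) = 0.730080.
1 − 2Q = 0.343654, giving −¼ ln(0.343654) = 0.267030.
d = 0.730080 + 0.267030 = 0.997110.
Under a molecular clock d = 2μt, so t = d/(2μ) = 0.997110 / (2 × 0.007) = 71.22 Myr.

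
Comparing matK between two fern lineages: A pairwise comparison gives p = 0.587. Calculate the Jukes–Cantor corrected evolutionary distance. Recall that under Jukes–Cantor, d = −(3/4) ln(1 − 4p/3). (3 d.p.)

1.145

d = −(3/4) ln(1 − 4p/3) = −0.75 ln(1 − 0.782667) = −0.75 ln(0.217333)
  = −0.75 × (-1.526325) = 1.144744 substitutions/site.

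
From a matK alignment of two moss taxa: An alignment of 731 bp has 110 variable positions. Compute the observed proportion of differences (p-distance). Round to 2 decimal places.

p = 110/731 = 0.150478… ≈ 0.15 (to 2 d.p.).

0.15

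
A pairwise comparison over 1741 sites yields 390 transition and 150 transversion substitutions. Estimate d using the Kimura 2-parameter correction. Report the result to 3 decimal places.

0.429

P = 390/1741 ≈ 0.224009 and Q = 150/1741 ≈ 0.086157.
Under the Kimura two-parameter model, d = −½ ln(1 − 2P − Q) − ¼ ln(1 − 2Q).
1 − 2P − Q = 0.465825, giving −½ ln(0.465825) = 0.381973.
1 − 2Q = 0.827686, giving −¼ ln(0.827686) = 0.047280.
d = 0.381973 + 0.047280 = 0.429253.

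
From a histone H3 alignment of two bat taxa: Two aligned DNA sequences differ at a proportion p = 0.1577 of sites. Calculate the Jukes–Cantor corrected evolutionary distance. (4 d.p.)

d = −(3/4) ln(1 − 4p/3) = −0.75 ln(1 − 0.210267) = −0.75 ln(0.789733)
  = −0.75 × (-0.236060) = 0.177045 substitutions/site.

0.1770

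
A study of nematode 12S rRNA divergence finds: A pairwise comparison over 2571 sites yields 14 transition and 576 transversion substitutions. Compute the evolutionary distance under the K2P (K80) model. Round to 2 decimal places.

0.28

P = 14/2571 ≈ 0.005445 and Q = 576/2571 ≈ 0.224037.
Under the Kimura two-parameter model, d = −½ ln(1 − 2P − Q) − ¼ ln(1 − 2Q).
1 − 2P − Q = 0.765073, giving −½ ln(0.765073) = 0.133892.
1 − 2Q = 0.551926, giving −¼ ln(0.551926) = 0.148585.
d = 0.133892 + 0.148585 = 0.282477.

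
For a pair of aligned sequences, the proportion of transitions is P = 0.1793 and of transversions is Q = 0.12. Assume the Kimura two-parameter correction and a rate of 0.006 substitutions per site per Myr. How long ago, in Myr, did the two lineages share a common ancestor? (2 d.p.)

Under the Kimura two-parameter model, d = −½ ln(1 − 2P − Q) − ¼ ln(1 − 2Q).
1 − 2P − Q = 0.5214, giving −½ ln(0.5214) = 0.325619.
1 − 2Q = 0.76, giving −¼ ln(0.76) = 0.068609.
d = 0.325619 + 0.068609 = 0.394228.
Under a molecular clock d = 2μt, so t = d/(2μ) = 0.394228 / (2 × 0.006) = 32.85 Myr.

32.85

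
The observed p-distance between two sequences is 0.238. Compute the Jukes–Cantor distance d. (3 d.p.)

d = −(3/4) ln(1 − 4p/3) = −0.75 ln(1 − 0.317333) = −0.75 ln(0.682667)
  = −0.75 × (-0.381748) = 0.286311 substitutions/site.

0.286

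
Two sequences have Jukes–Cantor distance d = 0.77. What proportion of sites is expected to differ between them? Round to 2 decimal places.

0.48

p = (3/4)(1 − e^(−4d/3)) = 0.75 × (1 − e^(-1.026667)) = 0.75 × (1 − 0.358199) = 0.481351.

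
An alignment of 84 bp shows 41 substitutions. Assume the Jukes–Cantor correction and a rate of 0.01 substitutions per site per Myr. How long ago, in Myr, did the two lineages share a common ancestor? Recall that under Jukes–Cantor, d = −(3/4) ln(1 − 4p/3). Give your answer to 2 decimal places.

p = 41/84 ≈ 0.488095.
d = −(3/4) ln(1 − 4p/3) = −0.75 ln(1 − 0.650793) = −0.75 ln(0.349207)
  = −0.75 × (-1.052090) = 0.789068 substitutions/site.
Under a molecular clock d = 2μt, so t = d/(2μ) = 0.789068 / (2 × 0.01) = 39.45 Myr.

39.45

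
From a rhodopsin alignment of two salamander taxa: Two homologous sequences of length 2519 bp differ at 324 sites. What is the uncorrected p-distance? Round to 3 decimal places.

0.129

p = 324/2519 = 0.128622… ≈ 0.129 (to 3 d.p.).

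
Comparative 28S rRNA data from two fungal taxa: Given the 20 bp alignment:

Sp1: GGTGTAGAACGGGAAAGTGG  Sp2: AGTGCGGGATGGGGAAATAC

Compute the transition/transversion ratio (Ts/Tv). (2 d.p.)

Transitions are A↔G and C↔T; transversions are all other mismatches.
Transitions: 8. Transversions: 1.
R = 8/1 = 8.00.

8.00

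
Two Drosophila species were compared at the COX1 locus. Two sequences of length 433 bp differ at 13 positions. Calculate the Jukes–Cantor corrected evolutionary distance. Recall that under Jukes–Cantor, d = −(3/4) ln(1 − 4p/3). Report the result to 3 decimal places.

p = 13/433 ≈ 0.030023.
d = −(3/4) ln(1 − 4p/3) = −0.75 ln(1 − 0.040031) = −0.75 ln(0.959969)
  = −0.75 × (-0.040854) = 0.030641 substitutions/site.

0.031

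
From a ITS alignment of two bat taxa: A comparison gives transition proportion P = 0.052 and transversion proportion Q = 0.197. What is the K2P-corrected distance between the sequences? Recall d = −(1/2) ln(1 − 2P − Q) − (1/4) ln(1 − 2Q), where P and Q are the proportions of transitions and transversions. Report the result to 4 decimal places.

Under the Kimura two-parameter model, d = −½ ln(1 − 2P − Q) − ¼ ln(1 − 2Q).
1 − 2P − Q = 0.699, giving −½ ln(0.699) = 0.179052.
1 − 2Q = 0.606, giving −¼ ln(0.606) = 0.125219.
d = 0.179052 + 0.125219 = 0.304271.

0.3043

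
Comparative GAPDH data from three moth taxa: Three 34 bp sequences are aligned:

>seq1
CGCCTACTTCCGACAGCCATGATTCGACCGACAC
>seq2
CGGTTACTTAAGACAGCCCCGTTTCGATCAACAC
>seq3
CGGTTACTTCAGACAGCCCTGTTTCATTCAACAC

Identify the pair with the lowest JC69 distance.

seq2 and seq3

seq1–seq2: 9/34 differ, p = 0.265, d = 0.326.
seq1–seq3: 9/34 differ, p = 0.265, d = 0.326.
seq2–seq3: 4/34 differ, p = 0.118, d = 0.128.
The smallest distance is between seq2 and seq3.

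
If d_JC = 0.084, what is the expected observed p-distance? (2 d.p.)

0.08

p = (3/4)(1 − e^(−4d/3)) = 0.75 × (1 − e^(-0.112)) = 0.75 × (1 − 0.894044) = 0.079467.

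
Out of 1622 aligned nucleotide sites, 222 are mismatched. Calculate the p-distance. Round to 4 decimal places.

p = 222/1622 = 0.136868… ≈ 0.1369 (to 4 d.p.).

0.1369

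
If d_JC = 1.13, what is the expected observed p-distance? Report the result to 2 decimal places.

p = (3/4)(1 − e^(−4d/3)) = 0.75 × (1 − e^(-1.506667)) = 0.75 × (1 − 0.221647) = 0.583765.

0.58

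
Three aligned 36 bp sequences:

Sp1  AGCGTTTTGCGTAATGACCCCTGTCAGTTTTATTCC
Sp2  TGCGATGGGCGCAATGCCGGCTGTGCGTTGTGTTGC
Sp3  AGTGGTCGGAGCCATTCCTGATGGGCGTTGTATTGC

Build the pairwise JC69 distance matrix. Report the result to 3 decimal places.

d(Sp1,Sp2) = 0.493, d(Sp1,Sp3) = 0.745, d(Sp2,Sp3) = 0.392

Sp1–Sp2: 13/36 sites differ → p ≈ 0.361111, d = −0.75 ln(1 − 0.481481) = 0.492584 ≈ 0.493.
Sp1–Sp3: 17/36 sites differ → p ≈ 0.472222, d = −0.75 ln(1 − 0.629629) = 0.744938 ≈ 0.745.
Sp2–Sp3: 11/36 sites differ → p ≈ 0.305556, d = −0.75 ln(1 − 0.407408) = 0.392437 ≈ 0.392.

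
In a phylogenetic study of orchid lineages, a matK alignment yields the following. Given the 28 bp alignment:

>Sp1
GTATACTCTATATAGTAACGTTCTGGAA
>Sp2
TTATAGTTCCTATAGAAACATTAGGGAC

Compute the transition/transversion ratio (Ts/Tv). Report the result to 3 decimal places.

0.429

Transitions are A↔G and C↔T; transversions are all other mismatches.
Transitions: 3. Transversions: 7.
R = 3/7 = 0.428571… ≈ 0.429 (to 3 d.p.).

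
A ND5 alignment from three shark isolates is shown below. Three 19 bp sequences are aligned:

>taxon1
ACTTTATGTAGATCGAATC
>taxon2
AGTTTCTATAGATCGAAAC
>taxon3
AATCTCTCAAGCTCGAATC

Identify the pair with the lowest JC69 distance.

taxon1 and taxon2

taxon1–taxon2: 4/19 differ, p = 0.211, d = 0.247.
taxon1–taxon3: 6/19 differ, p = 0.316, d = 0.410.
taxon2–taxon3: 6/19 differ, p = 0.316, d = 0.410.
The smallest distance is between taxon1 and taxon2.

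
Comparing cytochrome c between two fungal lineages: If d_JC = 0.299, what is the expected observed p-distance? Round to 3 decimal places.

p = (3/4)(1 − e^(−4d/3)) = 0.75 × (1 − e^(-0.398667)) = 0.75 × (1 − 0.671214) = 0.246590.

0.247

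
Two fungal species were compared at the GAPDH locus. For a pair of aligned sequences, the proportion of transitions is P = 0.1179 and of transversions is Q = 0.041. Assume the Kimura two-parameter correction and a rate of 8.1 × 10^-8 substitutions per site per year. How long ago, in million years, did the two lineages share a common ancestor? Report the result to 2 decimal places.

1.13

Under the Kimura two-parameter model, d = −½ ln(1 − 2P − Q) − ¼ ln(1 − 2Q).
1 − 2P − Q = 0.7232, giving −½ ln(0.7232) = 0.162035.
1 − 2Q = 0.918, giving −¼ ln(0.918) = 0.021389.
d = 0.162035 + 0.021389 = 0.183424.
Under a molecular clock d = 2μt, so t = d/(2μ) = 0.183424 / (2 × 8.1 × 10^-8) = 1.13 million years.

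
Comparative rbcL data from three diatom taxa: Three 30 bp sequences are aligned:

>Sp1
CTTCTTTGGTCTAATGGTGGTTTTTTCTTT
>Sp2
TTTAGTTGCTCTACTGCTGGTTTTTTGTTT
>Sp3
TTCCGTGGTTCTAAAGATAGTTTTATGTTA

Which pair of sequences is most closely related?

Sp1–Sp2: 7/30 differ, p = 0.233, d = 0.280.
Sp1–Sp3: 11/30 differ, p = 0.367, d = 0.503.
Sp2–Sp3: 10/30 differ, p = 0.333, d = 0.441.
The smallest distance is between Sp1 and Sp2.

Sp1 and Sp2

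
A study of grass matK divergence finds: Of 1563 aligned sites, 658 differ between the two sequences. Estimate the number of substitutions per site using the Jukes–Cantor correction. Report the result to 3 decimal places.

0.618

p = 658/1563 ≈ 0.420985.
d = −(3/4) ln(1 − 4p/3) = −0.75 ln(1 − 0.561313) = −0.75 ln(0.438687)
  = −0.75 × (-0.823969) = 0.617977 substitutions/site.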